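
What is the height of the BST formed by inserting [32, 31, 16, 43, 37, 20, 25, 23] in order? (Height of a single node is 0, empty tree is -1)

Insertion order: [32, 31, 16, 43, 37, 20, 25, 23]
Tree (level-order array): [32, 31, 43, 16, None, 37, None, None, 20, None, None, None, 25, 23]
Compute height bottom-up (empty subtree = -1):
  height(23) = 1 + max(-1, -1) = 0
  height(25) = 1 + max(0, -1) = 1
  height(20) = 1 + max(-1, 1) = 2
  height(16) = 1 + max(-1, 2) = 3
  height(31) = 1 + max(3, -1) = 4
  height(37) = 1 + max(-1, -1) = 0
  height(43) = 1 + max(0, -1) = 1
  height(32) = 1 + max(4, 1) = 5
Height = 5


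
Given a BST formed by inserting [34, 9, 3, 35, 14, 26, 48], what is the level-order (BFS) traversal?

Tree insertion order: [34, 9, 3, 35, 14, 26, 48]
Tree (level-order array): [34, 9, 35, 3, 14, None, 48, None, None, None, 26]
BFS from the root, enqueuing left then right child of each popped node:
  queue [34] -> pop 34, enqueue [9, 35], visited so far: [34]
  queue [9, 35] -> pop 9, enqueue [3, 14], visited so far: [34, 9]
  queue [35, 3, 14] -> pop 35, enqueue [48], visited so far: [34, 9, 35]
  queue [3, 14, 48] -> pop 3, enqueue [none], visited so far: [34, 9, 35, 3]
  queue [14, 48] -> pop 14, enqueue [26], visited so far: [34, 9, 35, 3, 14]
  queue [48, 26] -> pop 48, enqueue [none], visited so far: [34, 9, 35, 3, 14, 48]
  queue [26] -> pop 26, enqueue [none], visited so far: [34, 9, 35, 3, 14, 48, 26]
Result: [34, 9, 35, 3, 14, 48, 26]


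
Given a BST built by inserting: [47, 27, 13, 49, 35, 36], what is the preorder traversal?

Tree insertion order: [47, 27, 13, 49, 35, 36]
Tree (level-order array): [47, 27, 49, 13, 35, None, None, None, None, None, 36]
Preorder traversal: [47, 27, 13, 35, 36, 49]


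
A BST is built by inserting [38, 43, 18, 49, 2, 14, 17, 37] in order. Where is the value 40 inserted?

Starting tree (level order): [38, 18, 43, 2, 37, None, 49, None, 14, None, None, None, None, None, 17]
Insertion path: 38 -> 43
Result: insert 40 as left child of 43
Final tree (level order): [38, 18, 43, 2, 37, 40, 49, None, 14, None, None, None, None, None, None, None, 17]


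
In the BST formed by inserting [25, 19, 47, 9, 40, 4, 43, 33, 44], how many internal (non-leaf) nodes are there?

Tree built from: [25, 19, 47, 9, 40, 4, 43, 33, 44]
Tree (level-order array): [25, 19, 47, 9, None, 40, None, 4, None, 33, 43, None, None, None, None, None, 44]
Rule: An internal node has at least one child.
Per-node child counts:
  node 25: 2 child(ren)
  node 19: 1 child(ren)
  node 9: 1 child(ren)
  node 4: 0 child(ren)
  node 47: 1 child(ren)
  node 40: 2 child(ren)
  node 33: 0 child(ren)
  node 43: 1 child(ren)
  node 44: 0 child(ren)
Matching nodes: [25, 19, 9, 47, 40, 43]
Count of internal (non-leaf) nodes: 6


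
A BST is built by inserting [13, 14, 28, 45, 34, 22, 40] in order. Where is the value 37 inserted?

Starting tree (level order): [13, None, 14, None, 28, 22, 45, None, None, 34, None, None, 40]
Insertion path: 13 -> 14 -> 28 -> 45 -> 34 -> 40
Result: insert 37 as left child of 40
Final tree (level order): [13, None, 14, None, 28, 22, 45, None, None, 34, None, None, 40, 37]


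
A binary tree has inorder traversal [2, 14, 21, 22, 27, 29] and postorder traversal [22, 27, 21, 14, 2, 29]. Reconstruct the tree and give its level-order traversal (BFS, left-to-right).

Inorder:   [2, 14, 21, 22, 27, 29]
Postorder: [22, 27, 21, 14, 2, 29]
Algorithm: postorder visits root last, so walk postorder right-to-left;
each value is the root of the current inorder slice — split it at that
value, recurse on the right subtree first, then the left.
Recursive splits:
  root=29; inorder splits into left=[2, 14, 21, 22, 27], right=[]
  root=2; inorder splits into left=[], right=[14, 21, 22, 27]
  root=14; inorder splits into left=[], right=[21, 22, 27]
  root=21; inorder splits into left=[], right=[22, 27]
  root=27; inorder splits into left=[22], right=[]
  root=22; inorder splits into left=[], right=[]
Reconstructed level-order: [29, 2, 14, 21, 27, 22]


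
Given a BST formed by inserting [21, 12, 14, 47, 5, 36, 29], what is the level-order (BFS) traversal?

Tree insertion order: [21, 12, 14, 47, 5, 36, 29]
Tree (level-order array): [21, 12, 47, 5, 14, 36, None, None, None, None, None, 29]
BFS from the root, enqueuing left then right child of each popped node:
  queue [21] -> pop 21, enqueue [12, 47], visited so far: [21]
  queue [12, 47] -> pop 12, enqueue [5, 14], visited so far: [21, 12]
  queue [47, 5, 14] -> pop 47, enqueue [36], visited so far: [21, 12, 47]
  queue [5, 14, 36] -> pop 5, enqueue [none], visited so far: [21, 12, 47, 5]
  queue [14, 36] -> pop 14, enqueue [none], visited so far: [21, 12, 47, 5, 14]
  queue [36] -> pop 36, enqueue [29], visited so far: [21, 12, 47, 5, 14, 36]
  queue [29] -> pop 29, enqueue [none], visited so far: [21, 12, 47, 5, 14, 36, 29]
Result: [21, 12, 47, 5, 14, 36, 29]


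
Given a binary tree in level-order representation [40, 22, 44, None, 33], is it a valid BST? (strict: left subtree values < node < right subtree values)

Level-order array: [40, 22, 44, None, 33]
Validate using subtree bounds (lo, hi): at each node, require lo < value < hi,
then recurse left with hi=value and right with lo=value.
Preorder trace (stopping at first violation):
  at node 40 with bounds (-inf, +inf): OK
  at node 22 with bounds (-inf, 40): OK
  at node 33 with bounds (22, 40): OK
  at node 44 with bounds (40, +inf): OK
No violation found at any node.
Result: Valid BST


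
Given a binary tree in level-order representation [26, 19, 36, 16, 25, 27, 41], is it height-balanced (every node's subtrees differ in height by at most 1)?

Tree (level-order array): [26, 19, 36, 16, 25, 27, 41]
Definition: a tree is height-balanced if, at every node, |h(left) - h(right)| <= 1 (empty subtree has height -1).
Bottom-up per-node check:
  node 16: h_left=-1, h_right=-1, diff=0 [OK], height=0
  node 25: h_left=-1, h_right=-1, diff=0 [OK], height=0
  node 19: h_left=0, h_right=0, diff=0 [OK], height=1
  node 27: h_left=-1, h_right=-1, diff=0 [OK], height=0
  node 41: h_left=-1, h_right=-1, diff=0 [OK], height=0
  node 36: h_left=0, h_right=0, diff=0 [OK], height=1
  node 26: h_left=1, h_right=1, diff=0 [OK], height=2
All nodes satisfy the balance condition.
Result: Balanced


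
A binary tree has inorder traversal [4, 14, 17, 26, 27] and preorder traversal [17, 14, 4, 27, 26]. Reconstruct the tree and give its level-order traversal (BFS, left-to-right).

Inorder:  [4, 14, 17, 26, 27]
Preorder: [17, 14, 4, 27, 26]
Algorithm: preorder visits root first, so consume preorder in order;
for each root, split the current inorder slice at that value into
left-subtree inorder and right-subtree inorder, then recurse.
Recursive splits:
  root=17; inorder splits into left=[4, 14], right=[26, 27]
  root=14; inorder splits into left=[4], right=[]
  root=4; inorder splits into left=[], right=[]
  root=27; inorder splits into left=[26], right=[]
  root=26; inorder splits into left=[], right=[]
Reconstructed level-order: [17, 14, 27, 4, 26]


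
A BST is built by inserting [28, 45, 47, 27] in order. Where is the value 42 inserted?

Starting tree (level order): [28, 27, 45, None, None, None, 47]
Insertion path: 28 -> 45
Result: insert 42 as left child of 45
Final tree (level order): [28, 27, 45, None, None, 42, 47]


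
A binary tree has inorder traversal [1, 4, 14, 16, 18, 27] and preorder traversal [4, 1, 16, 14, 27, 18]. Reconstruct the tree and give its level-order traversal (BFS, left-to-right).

Inorder:  [1, 4, 14, 16, 18, 27]
Preorder: [4, 1, 16, 14, 27, 18]
Algorithm: preorder visits root first, so consume preorder in order;
for each root, split the current inorder slice at that value into
left-subtree inorder and right-subtree inorder, then recurse.
Recursive splits:
  root=4; inorder splits into left=[1], right=[14, 16, 18, 27]
  root=1; inorder splits into left=[], right=[]
  root=16; inorder splits into left=[14], right=[18, 27]
  root=14; inorder splits into left=[], right=[]
  root=27; inorder splits into left=[18], right=[]
  root=18; inorder splits into left=[], right=[]
Reconstructed level-order: [4, 1, 16, 14, 27, 18]


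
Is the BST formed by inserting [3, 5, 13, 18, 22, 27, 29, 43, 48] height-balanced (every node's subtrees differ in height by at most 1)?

Tree (level-order array): [3, None, 5, None, 13, None, 18, None, 22, None, 27, None, 29, None, 43, None, 48]
Definition: a tree is height-balanced if, at every node, |h(left) - h(right)| <= 1 (empty subtree has height -1).
Bottom-up per-node check:
  node 48: h_left=-1, h_right=-1, diff=0 [OK], height=0
  node 43: h_left=-1, h_right=0, diff=1 [OK], height=1
  node 29: h_left=-1, h_right=1, diff=2 [FAIL (|-1-1|=2 > 1)], height=2
  node 27: h_left=-1, h_right=2, diff=3 [FAIL (|-1-2|=3 > 1)], height=3
  node 22: h_left=-1, h_right=3, diff=4 [FAIL (|-1-3|=4 > 1)], height=4
  node 18: h_left=-1, h_right=4, diff=5 [FAIL (|-1-4|=5 > 1)], height=5
  node 13: h_left=-1, h_right=5, diff=6 [FAIL (|-1-5|=6 > 1)], height=6
  node 5: h_left=-1, h_right=6, diff=7 [FAIL (|-1-6|=7 > 1)], height=7
  node 3: h_left=-1, h_right=7, diff=8 [FAIL (|-1-7|=8 > 1)], height=8
Node 29 violates the condition: |-1 - 1| = 2 > 1.
Result: Not balanced


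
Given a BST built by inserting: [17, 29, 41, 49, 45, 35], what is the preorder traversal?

Tree insertion order: [17, 29, 41, 49, 45, 35]
Tree (level-order array): [17, None, 29, None, 41, 35, 49, None, None, 45]
Preorder traversal: [17, 29, 41, 35, 49, 45]


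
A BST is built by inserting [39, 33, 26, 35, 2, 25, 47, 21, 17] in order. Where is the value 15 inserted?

Starting tree (level order): [39, 33, 47, 26, 35, None, None, 2, None, None, None, None, 25, 21, None, 17]
Insertion path: 39 -> 33 -> 26 -> 2 -> 25 -> 21 -> 17
Result: insert 15 as left child of 17
Final tree (level order): [39, 33, 47, 26, 35, None, None, 2, None, None, None, None, 25, 21, None, 17, None, 15]


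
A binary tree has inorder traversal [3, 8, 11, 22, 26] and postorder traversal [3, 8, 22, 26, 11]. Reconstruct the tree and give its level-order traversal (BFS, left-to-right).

Inorder:   [3, 8, 11, 22, 26]
Postorder: [3, 8, 22, 26, 11]
Algorithm: postorder visits root last, so walk postorder right-to-left;
each value is the root of the current inorder slice — split it at that
value, recurse on the right subtree first, then the left.
Recursive splits:
  root=11; inorder splits into left=[3, 8], right=[22, 26]
  root=26; inorder splits into left=[22], right=[]
  root=22; inorder splits into left=[], right=[]
  root=8; inorder splits into left=[3], right=[]
  root=3; inorder splits into left=[], right=[]
Reconstructed level-order: [11, 8, 26, 3, 22]


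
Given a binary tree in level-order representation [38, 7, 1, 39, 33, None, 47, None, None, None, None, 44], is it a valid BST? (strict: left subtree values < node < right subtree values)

Level-order array: [38, 7, 1, 39, 33, None, 47, None, None, None, None, 44]
Validate using subtree bounds (lo, hi): at each node, require lo < value < hi,
then recurse left with hi=value and right with lo=value.
Preorder trace (stopping at first violation):
  at node 38 with bounds (-inf, +inf): OK
  at node 7 with bounds (-inf, 38): OK
  at node 39 with bounds (-inf, 7): VIOLATION
Node 39 violates its bound: not (-inf < 39 < 7).
Result: Not a valid BST


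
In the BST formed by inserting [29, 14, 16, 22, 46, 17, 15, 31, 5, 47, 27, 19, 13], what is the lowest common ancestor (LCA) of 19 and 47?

Tree insertion order: [29, 14, 16, 22, 46, 17, 15, 31, 5, 47, 27, 19, 13]
Tree (level-order array): [29, 14, 46, 5, 16, 31, 47, None, 13, 15, 22, None, None, None, None, None, None, None, None, 17, 27, None, 19]
In a BST, the LCA of p=19, q=47 is the first node v on the
root-to-leaf path with p <= v <= q (go left if both < v, right if both > v).
Walk from root:
  at 29: 19 <= 29 <= 47, this is the LCA
LCA = 29


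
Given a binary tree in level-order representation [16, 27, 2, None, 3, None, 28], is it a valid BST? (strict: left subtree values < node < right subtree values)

Level-order array: [16, 27, 2, None, 3, None, 28]
Validate using subtree bounds (lo, hi): at each node, require lo < value < hi,
then recurse left with hi=value and right with lo=value.
Preorder trace (stopping at first violation):
  at node 16 with bounds (-inf, +inf): OK
  at node 27 with bounds (-inf, 16): VIOLATION
Node 27 violates its bound: not (-inf < 27 < 16).
Result: Not a valid BST


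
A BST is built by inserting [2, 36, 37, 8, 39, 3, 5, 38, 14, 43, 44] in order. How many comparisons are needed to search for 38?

Search path for 38: 2 -> 36 -> 37 -> 39 -> 38
Found: True
Comparisons: 5


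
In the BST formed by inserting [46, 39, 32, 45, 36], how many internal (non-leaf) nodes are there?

Tree built from: [46, 39, 32, 45, 36]
Tree (level-order array): [46, 39, None, 32, 45, None, 36]
Rule: An internal node has at least one child.
Per-node child counts:
  node 46: 1 child(ren)
  node 39: 2 child(ren)
  node 32: 1 child(ren)
  node 36: 0 child(ren)
  node 45: 0 child(ren)
Matching nodes: [46, 39, 32]
Count of internal (non-leaf) nodes: 3


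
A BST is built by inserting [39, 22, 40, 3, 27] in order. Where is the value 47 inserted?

Starting tree (level order): [39, 22, 40, 3, 27]
Insertion path: 39 -> 40
Result: insert 47 as right child of 40
Final tree (level order): [39, 22, 40, 3, 27, None, 47]


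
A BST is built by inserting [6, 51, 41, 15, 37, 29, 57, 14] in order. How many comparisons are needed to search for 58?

Search path for 58: 6 -> 51 -> 57
Found: False
Comparisons: 3


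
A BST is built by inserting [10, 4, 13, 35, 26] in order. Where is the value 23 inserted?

Starting tree (level order): [10, 4, 13, None, None, None, 35, 26]
Insertion path: 10 -> 13 -> 35 -> 26
Result: insert 23 as left child of 26
Final tree (level order): [10, 4, 13, None, None, None, 35, 26, None, 23]


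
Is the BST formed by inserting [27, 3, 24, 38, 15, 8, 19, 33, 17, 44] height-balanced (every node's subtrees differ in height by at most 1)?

Tree (level-order array): [27, 3, 38, None, 24, 33, 44, 15, None, None, None, None, None, 8, 19, None, None, 17]
Definition: a tree is height-balanced if, at every node, |h(left) - h(right)| <= 1 (empty subtree has height -1).
Bottom-up per-node check:
  node 8: h_left=-1, h_right=-1, diff=0 [OK], height=0
  node 17: h_left=-1, h_right=-1, diff=0 [OK], height=0
  node 19: h_left=0, h_right=-1, diff=1 [OK], height=1
  node 15: h_left=0, h_right=1, diff=1 [OK], height=2
  node 24: h_left=2, h_right=-1, diff=3 [FAIL (|2--1|=3 > 1)], height=3
  node 3: h_left=-1, h_right=3, diff=4 [FAIL (|-1-3|=4 > 1)], height=4
  node 33: h_left=-1, h_right=-1, diff=0 [OK], height=0
  node 44: h_left=-1, h_right=-1, diff=0 [OK], height=0
  node 38: h_left=0, h_right=0, diff=0 [OK], height=1
  node 27: h_left=4, h_right=1, diff=3 [FAIL (|4-1|=3 > 1)], height=5
Node 24 violates the condition: |2 - -1| = 3 > 1.
Result: Not balanced


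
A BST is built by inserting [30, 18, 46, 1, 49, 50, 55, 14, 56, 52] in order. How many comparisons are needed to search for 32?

Search path for 32: 30 -> 46
Found: False
Comparisons: 2


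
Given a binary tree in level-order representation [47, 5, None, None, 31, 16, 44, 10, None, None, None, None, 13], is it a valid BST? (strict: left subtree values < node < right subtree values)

Level-order array: [47, 5, None, None, 31, 16, 44, 10, None, None, None, None, 13]
Validate using subtree bounds (lo, hi): at each node, require lo < value < hi,
then recurse left with hi=value and right with lo=value.
Preorder trace (stopping at first violation):
  at node 47 with bounds (-inf, +inf): OK
  at node 5 with bounds (-inf, 47): OK
  at node 31 with bounds (5, 47): OK
  at node 16 with bounds (5, 31): OK
  at node 10 with bounds (5, 16): OK
  at node 13 with bounds (10, 16): OK
  at node 44 with bounds (31, 47): OK
No violation found at any node.
Result: Valid BST


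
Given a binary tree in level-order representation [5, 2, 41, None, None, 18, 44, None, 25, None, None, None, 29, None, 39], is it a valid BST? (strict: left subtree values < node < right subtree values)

Level-order array: [5, 2, 41, None, None, 18, 44, None, 25, None, None, None, 29, None, 39]
Validate using subtree bounds (lo, hi): at each node, require lo < value < hi,
then recurse left with hi=value and right with lo=value.
Preorder trace (stopping at first violation):
  at node 5 with bounds (-inf, +inf): OK
  at node 2 with bounds (-inf, 5): OK
  at node 41 with bounds (5, +inf): OK
  at node 18 with bounds (5, 41): OK
  at node 25 with bounds (18, 41): OK
  at node 29 with bounds (25, 41): OK
  at node 39 with bounds (29, 41): OK
  at node 44 with bounds (41, +inf): OK
No violation found at any node.
Result: Valid BST


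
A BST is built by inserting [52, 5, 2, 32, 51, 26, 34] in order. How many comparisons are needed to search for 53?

Search path for 53: 52
Found: False
Comparisons: 1


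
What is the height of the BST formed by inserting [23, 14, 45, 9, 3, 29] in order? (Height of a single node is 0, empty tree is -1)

Insertion order: [23, 14, 45, 9, 3, 29]
Tree (level-order array): [23, 14, 45, 9, None, 29, None, 3]
Compute height bottom-up (empty subtree = -1):
  height(3) = 1 + max(-1, -1) = 0
  height(9) = 1 + max(0, -1) = 1
  height(14) = 1 + max(1, -1) = 2
  height(29) = 1 + max(-1, -1) = 0
  height(45) = 1 + max(0, -1) = 1
  height(23) = 1 + max(2, 1) = 3
Height = 3


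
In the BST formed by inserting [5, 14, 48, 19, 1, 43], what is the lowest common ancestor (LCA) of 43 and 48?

Tree insertion order: [5, 14, 48, 19, 1, 43]
Tree (level-order array): [5, 1, 14, None, None, None, 48, 19, None, None, 43]
In a BST, the LCA of p=43, q=48 is the first node v on the
root-to-leaf path with p <= v <= q (go left if both < v, right if both > v).
Walk from root:
  at 5: both 43 and 48 > 5, go right
  at 14: both 43 and 48 > 14, go right
  at 48: 43 <= 48 <= 48, this is the LCA
LCA = 48


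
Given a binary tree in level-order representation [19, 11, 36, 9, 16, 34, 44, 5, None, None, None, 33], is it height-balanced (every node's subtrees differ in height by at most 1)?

Tree (level-order array): [19, 11, 36, 9, 16, 34, 44, 5, None, None, None, 33]
Definition: a tree is height-balanced if, at every node, |h(left) - h(right)| <= 1 (empty subtree has height -1).
Bottom-up per-node check:
  node 5: h_left=-1, h_right=-1, diff=0 [OK], height=0
  node 9: h_left=0, h_right=-1, diff=1 [OK], height=1
  node 16: h_left=-1, h_right=-1, diff=0 [OK], height=0
  node 11: h_left=1, h_right=0, diff=1 [OK], height=2
  node 33: h_left=-1, h_right=-1, diff=0 [OK], height=0
  node 34: h_left=0, h_right=-1, diff=1 [OK], height=1
  node 44: h_left=-1, h_right=-1, diff=0 [OK], height=0
  node 36: h_left=1, h_right=0, diff=1 [OK], height=2
  node 19: h_left=2, h_right=2, diff=0 [OK], height=3
All nodes satisfy the balance condition.
Result: Balanced


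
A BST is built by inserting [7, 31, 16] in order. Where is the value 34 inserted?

Starting tree (level order): [7, None, 31, 16]
Insertion path: 7 -> 31
Result: insert 34 as right child of 31
Final tree (level order): [7, None, 31, 16, 34]


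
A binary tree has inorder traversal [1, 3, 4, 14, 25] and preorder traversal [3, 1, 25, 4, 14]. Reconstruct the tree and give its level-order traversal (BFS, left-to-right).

Inorder:  [1, 3, 4, 14, 25]
Preorder: [3, 1, 25, 4, 14]
Algorithm: preorder visits root first, so consume preorder in order;
for each root, split the current inorder slice at that value into
left-subtree inorder and right-subtree inorder, then recurse.
Recursive splits:
  root=3; inorder splits into left=[1], right=[4, 14, 25]
  root=1; inorder splits into left=[], right=[]
  root=25; inorder splits into left=[4, 14], right=[]
  root=4; inorder splits into left=[], right=[14]
  root=14; inorder splits into left=[], right=[]
Reconstructed level-order: [3, 1, 25, 4, 14]


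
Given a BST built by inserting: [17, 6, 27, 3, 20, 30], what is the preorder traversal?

Tree insertion order: [17, 6, 27, 3, 20, 30]
Tree (level-order array): [17, 6, 27, 3, None, 20, 30]
Preorder traversal: [17, 6, 3, 27, 20, 30]


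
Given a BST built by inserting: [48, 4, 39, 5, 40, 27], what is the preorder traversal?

Tree insertion order: [48, 4, 39, 5, 40, 27]
Tree (level-order array): [48, 4, None, None, 39, 5, 40, None, 27]
Preorder traversal: [48, 4, 39, 5, 27, 40]


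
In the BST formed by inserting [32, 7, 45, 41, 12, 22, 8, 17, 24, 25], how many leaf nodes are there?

Tree built from: [32, 7, 45, 41, 12, 22, 8, 17, 24, 25]
Tree (level-order array): [32, 7, 45, None, 12, 41, None, 8, 22, None, None, None, None, 17, 24, None, None, None, 25]
Rule: A leaf has 0 children.
Per-node child counts:
  node 32: 2 child(ren)
  node 7: 1 child(ren)
  node 12: 2 child(ren)
  node 8: 0 child(ren)
  node 22: 2 child(ren)
  node 17: 0 child(ren)
  node 24: 1 child(ren)
  node 25: 0 child(ren)
  node 45: 1 child(ren)
  node 41: 0 child(ren)
Matching nodes: [8, 17, 25, 41]
Count of leaf nodes: 4


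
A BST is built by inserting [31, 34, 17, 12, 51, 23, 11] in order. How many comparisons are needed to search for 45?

Search path for 45: 31 -> 34 -> 51
Found: False
Comparisons: 3


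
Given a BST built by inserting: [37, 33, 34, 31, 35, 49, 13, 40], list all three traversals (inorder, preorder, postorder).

Tree insertion order: [37, 33, 34, 31, 35, 49, 13, 40]
Tree (level-order array): [37, 33, 49, 31, 34, 40, None, 13, None, None, 35]
Inorder (L, root, R): [13, 31, 33, 34, 35, 37, 40, 49]
Preorder (root, L, R): [37, 33, 31, 13, 34, 35, 49, 40]
Postorder (L, R, root): [13, 31, 35, 34, 33, 40, 49, 37]


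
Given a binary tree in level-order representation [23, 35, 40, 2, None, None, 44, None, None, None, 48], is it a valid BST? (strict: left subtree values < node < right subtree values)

Level-order array: [23, 35, 40, 2, None, None, 44, None, None, None, 48]
Validate using subtree bounds (lo, hi): at each node, require lo < value < hi,
then recurse left with hi=value and right with lo=value.
Preorder trace (stopping at first violation):
  at node 23 with bounds (-inf, +inf): OK
  at node 35 with bounds (-inf, 23): VIOLATION
Node 35 violates its bound: not (-inf < 35 < 23).
Result: Not a valid BST


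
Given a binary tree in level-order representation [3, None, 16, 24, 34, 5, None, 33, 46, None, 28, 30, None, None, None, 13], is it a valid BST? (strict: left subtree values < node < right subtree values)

Level-order array: [3, None, 16, 24, 34, 5, None, 33, 46, None, 28, 30, None, None, None, 13]
Validate using subtree bounds (lo, hi): at each node, require lo < value < hi,
then recurse left with hi=value and right with lo=value.
Preorder trace (stopping at first violation):
  at node 3 with bounds (-inf, +inf): OK
  at node 16 with bounds (3, +inf): OK
  at node 24 with bounds (3, 16): VIOLATION
Node 24 violates its bound: not (3 < 24 < 16).
Result: Not a valid BST


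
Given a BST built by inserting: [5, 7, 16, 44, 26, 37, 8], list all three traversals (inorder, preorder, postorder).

Tree insertion order: [5, 7, 16, 44, 26, 37, 8]
Tree (level-order array): [5, None, 7, None, 16, 8, 44, None, None, 26, None, None, 37]
Inorder (L, root, R): [5, 7, 8, 16, 26, 37, 44]
Preorder (root, L, R): [5, 7, 16, 8, 44, 26, 37]
Postorder (L, R, root): [8, 37, 26, 44, 16, 7, 5]


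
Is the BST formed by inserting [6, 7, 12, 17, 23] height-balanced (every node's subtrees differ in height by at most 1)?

Tree (level-order array): [6, None, 7, None, 12, None, 17, None, 23]
Definition: a tree is height-balanced if, at every node, |h(left) - h(right)| <= 1 (empty subtree has height -1).
Bottom-up per-node check:
  node 23: h_left=-1, h_right=-1, diff=0 [OK], height=0
  node 17: h_left=-1, h_right=0, diff=1 [OK], height=1
  node 12: h_left=-1, h_right=1, diff=2 [FAIL (|-1-1|=2 > 1)], height=2
  node 7: h_left=-1, h_right=2, diff=3 [FAIL (|-1-2|=3 > 1)], height=3
  node 6: h_left=-1, h_right=3, diff=4 [FAIL (|-1-3|=4 > 1)], height=4
Node 12 violates the condition: |-1 - 1| = 2 > 1.
Result: Not balanced


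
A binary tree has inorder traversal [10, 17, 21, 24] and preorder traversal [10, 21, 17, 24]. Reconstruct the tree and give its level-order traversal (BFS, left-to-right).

Inorder:  [10, 17, 21, 24]
Preorder: [10, 21, 17, 24]
Algorithm: preorder visits root first, so consume preorder in order;
for each root, split the current inorder slice at that value into
left-subtree inorder and right-subtree inorder, then recurse.
Recursive splits:
  root=10; inorder splits into left=[], right=[17, 21, 24]
  root=21; inorder splits into left=[17], right=[24]
  root=17; inorder splits into left=[], right=[]
  root=24; inorder splits into left=[], right=[]
Reconstructed level-order: [10, 21, 17, 24]


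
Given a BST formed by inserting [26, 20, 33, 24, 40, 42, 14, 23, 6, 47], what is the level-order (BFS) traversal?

Tree insertion order: [26, 20, 33, 24, 40, 42, 14, 23, 6, 47]
Tree (level-order array): [26, 20, 33, 14, 24, None, 40, 6, None, 23, None, None, 42, None, None, None, None, None, 47]
BFS from the root, enqueuing left then right child of each popped node:
  queue [26] -> pop 26, enqueue [20, 33], visited so far: [26]
  queue [20, 33] -> pop 20, enqueue [14, 24], visited so far: [26, 20]
  queue [33, 14, 24] -> pop 33, enqueue [40], visited so far: [26, 20, 33]
  queue [14, 24, 40] -> pop 14, enqueue [6], visited so far: [26, 20, 33, 14]
  queue [24, 40, 6] -> pop 24, enqueue [23], visited so far: [26, 20, 33, 14, 24]
  queue [40, 6, 23] -> pop 40, enqueue [42], visited so far: [26, 20, 33, 14, 24, 40]
  queue [6, 23, 42] -> pop 6, enqueue [none], visited so far: [26, 20, 33, 14, 24, 40, 6]
  queue [23, 42] -> pop 23, enqueue [none], visited so far: [26, 20, 33, 14, 24, 40, 6, 23]
  queue [42] -> pop 42, enqueue [47], visited so far: [26, 20, 33, 14, 24, 40, 6, 23, 42]
  queue [47] -> pop 47, enqueue [none], visited so far: [26, 20, 33, 14, 24, 40, 6, 23, 42, 47]
Result: [26, 20, 33, 14, 24, 40, 6, 23, 42, 47]


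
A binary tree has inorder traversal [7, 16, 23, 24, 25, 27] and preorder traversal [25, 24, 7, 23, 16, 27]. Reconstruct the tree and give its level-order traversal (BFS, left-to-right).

Inorder:  [7, 16, 23, 24, 25, 27]
Preorder: [25, 24, 7, 23, 16, 27]
Algorithm: preorder visits root first, so consume preorder in order;
for each root, split the current inorder slice at that value into
left-subtree inorder and right-subtree inorder, then recurse.
Recursive splits:
  root=25; inorder splits into left=[7, 16, 23, 24], right=[27]
  root=24; inorder splits into left=[7, 16, 23], right=[]
  root=7; inorder splits into left=[], right=[16, 23]
  root=23; inorder splits into left=[16], right=[]
  root=16; inorder splits into left=[], right=[]
  root=27; inorder splits into left=[], right=[]
Reconstructed level-order: [25, 24, 27, 7, 23, 16]


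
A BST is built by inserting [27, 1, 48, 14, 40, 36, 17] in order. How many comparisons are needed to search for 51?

Search path for 51: 27 -> 48
Found: False
Comparisons: 2


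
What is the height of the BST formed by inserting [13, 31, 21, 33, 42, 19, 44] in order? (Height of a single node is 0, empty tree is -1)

Insertion order: [13, 31, 21, 33, 42, 19, 44]
Tree (level-order array): [13, None, 31, 21, 33, 19, None, None, 42, None, None, None, 44]
Compute height bottom-up (empty subtree = -1):
  height(19) = 1 + max(-1, -1) = 0
  height(21) = 1 + max(0, -1) = 1
  height(44) = 1 + max(-1, -1) = 0
  height(42) = 1 + max(-1, 0) = 1
  height(33) = 1 + max(-1, 1) = 2
  height(31) = 1 + max(1, 2) = 3
  height(13) = 1 + max(-1, 3) = 4
Height = 4


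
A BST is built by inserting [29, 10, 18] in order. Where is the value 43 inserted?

Starting tree (level order): [29, 10, None, None, 18]
Insertion path: 29
Result: insert 43 as right child of 29
Final tree (level order): [29, 10, 43, None, 18]


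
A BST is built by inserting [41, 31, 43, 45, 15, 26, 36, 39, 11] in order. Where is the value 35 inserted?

Starting tree (level order): [41, 31, 43, 15, 36, None, 45, 11, 26, None, 39]
Insertion path: 41 -> 31 -> 36
Result: insert 35 as left child of 36
Final tree (level order): [41, 31, 43, 15, 36, None, 45, 11, 26, 35, 39]


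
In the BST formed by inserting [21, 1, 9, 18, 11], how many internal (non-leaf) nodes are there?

Tree built from: [21, 1, 9, 18, 11]
Tree (level-order array): [21, 1, None, None, 9, None, 18, 11]
Rule: An internal node has at least one child.
Per-node child counts:
  node 21: 1 child(ren)
  node 1: 1 child(ren)
  node 9: 1 child(ren)
  node 18: 1 child(ren)
  node 11: 0 child(ren)
Matching nodes: [21, 1, 9, 18]
Count of internal (non-leaf) nodes: 4


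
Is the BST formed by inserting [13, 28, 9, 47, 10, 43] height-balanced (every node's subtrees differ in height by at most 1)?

Tree (level-order array): [13, 9, 28, None, 10, None, 47, None, None, 43]
Definition: a tree is height-balanced if, at every node, |h(left) - h(right)| <= 1 (empty subtree has height -1).
Bottom-up per-node check:
  node 10: h_left=-1, h_right=-1, diff=0 [OK], height=0
  node 9: h_left=-1, h_right=0, diff=1 [OK], height=1
  node 43: h_left=-1, h_right=-1, diff=0 [OK], height=0
  node 47: h_left=0, h_right=-1, diff=1 [OK], height=1
  node 28: h_left=-1, h_right=1, diff=2 [FAIL (|-1-1|=2 > 1)], height=2
  node 13: h_left=1, h_right=2, diff=1 [OK], height=3
Node 28 violates the condition: |-1 - 1| = 2 > 1.
Result: Not balanced


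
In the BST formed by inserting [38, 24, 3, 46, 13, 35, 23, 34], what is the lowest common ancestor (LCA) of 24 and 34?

Tree insertion order: [38, 24, 3, 46, 13, 35, 23, 34]
Tree (level-order array): [38, 24, 46, 3, 35, None, None, None, 13, 34, None, None, 23]
In a BST, the LCA of p=24, q=34 is the first node v on the
root-to-leaf path with p <= v <= q (go left if both < v, right if both > v).
Walk from root:
  at 38: both 24 and 34 < 38, go left
  at 24: 24 <= 24 <= 34, this is the LCA
LCA = 24


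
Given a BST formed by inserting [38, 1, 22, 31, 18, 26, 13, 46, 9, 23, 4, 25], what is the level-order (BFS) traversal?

Tree insertion order: [38, 1, 22, 31, 18, 26, 13, 46, 9, 23, 4, 25]
Tree (level-order array): [38, 1, 46, None, 22, None, None, 18, 31, 13, None, 26, None, 9, None, 23, None, 4, None, None, 25]
BFS from the root, enqueuing left then right child of each popped node:
  queue [38] -> pop 38, enqueue [1, 46], visited so far: [38]
  queue [1, 46] -> pop 1, enqueue [22], visited so far: [38, 1]
  queue [46, 22] -> pop 46, enqueue [none], visited so far: [38, 1, 46]
  queue [22] -> pop 22, enqueue [18, 31], visited so far: [38, 1, 46, 22]
  queue [18, 31] -> pop 18, enqueue [13], visited so far: [38, 1, 46, 22, 18]
  queue [31, 13] -> pop 31, enqueue [26], visited so far: [38, 1, 46, 22, 18, 31]
  queue [13, 26] -> pop 13, enqueue [9], visited so far: [38, 1, 46, 22, 18, 31, 13]
  queue [26, 9] -> pop 26, enqueue [23], visited so far: [38, 1, 46, 22, 18, 31, 13, 26]
  queue [9, 23] -> pop 9, enqueue [4], visited so far: [38, 1, 46, 22, 18, 31, 13, 26, 9]
  queue [23, 4] -> pop 23, enqueue [25], visited so far: [38, 1, 46, 22, 18, 31, 13, 26, 9, 23]
  queue [4, 25] -> pop 4, enqueue [none], visited so far: [38, 1, 46, 22, 18, 31, 13, 26, 9, 23, 4]
  queue [25] -> pop 25, enqueue [none], visited so far: [38, 1, 46, 22, 18, 31, 13, 26, 9, 23, 4, 25]
Result: [38, 1, 46, 22, 18, 31, 13, 26, 9, 23, 4, 25]


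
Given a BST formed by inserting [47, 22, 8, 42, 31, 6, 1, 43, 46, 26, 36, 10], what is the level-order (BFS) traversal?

Tree insertion order: [47, 22, 8, 42, 31, 6, 1, 43, 46, 26, 36, 10]
Tree (level-order array): [47, 22, None, 8, 42, 6, 10, 31, 43, 1, None, None, None, 26, 36, None, 46]
BFS from the root, enqueuing left then right child of each popped node:
  queue [47] -> pop 47, enqueue [22], visited so far: [47]
  queue [22] -> pop 22, enqueue [8, 42], visited so far: [47, 22]
  queue [8, 42] -> pop 8, enqueue [6, 10], visited so far: [47, 22, 8]
  queue [42, 6, 10] -> pop 42, enqueue [31, 43], visited so far: [47, 22, 8, 42]
  queue [6, 10, 31, 43] -> pop 6, enqueue [1], visited so far: [47, 22, 8, 42, 6]
  queue [10, 31, 43, 1] -> pop 10, enqueue [none], visited so far: [47, 22, 8, 42, 6, 10]
  queue [31, 43, 1] -> pop 31, enqueue [26, 36], visited so far: [47, 22, 8, 42, 6, 10, 31]
  queue [43, 1, 26, 36] -> pop 43, enqueue [46], visited so far: [47, 22, 8, 42, 6, 10, 31, 43]
  queue [1, 26, 36, 46] -> pop 1, enqueue [none], visited so far: [47, 22, 8, 42, 6, 10, 31, 43, 1]
  queue [26, 36, 46] -> pop 26, enqueue [none], visited so far: [47, 22, 8, 42, 6, 10, 31, 43, 1, 26]
  queue [36, 46] -> pop 36, enqueue [none], visited so far: [47, 22, 8, 42, 6, 10, 31, 43, 1, 26, 36]
  queue [46] -> pop 46, enqueue [none], visited so far: [47, 22, 8, 42, 6, 10, 31, 43, 1, 26, 36, 46]
Result: [47, 22, 8, 42, 6, 10, 31, 43, 1, 26, 36, 46]


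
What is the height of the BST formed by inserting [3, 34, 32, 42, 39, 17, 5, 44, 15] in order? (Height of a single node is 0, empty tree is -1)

Insertion order: [3, 34, 32, 42, 39, 17, 5, 44, 15]
Tree (level-order array): [3, None, 34, 32, 42, 17, None, 39, 44, 5, None, None, None, None, None, None, 15]
Compute height bottom-up (empty subtree = -1):
  height(15) = 1 + max(-1, -1) = 0
  height(5) = 1 + max(-1, 0) = 1
  height(17) = 1 + max(1, -1) = 2
  height(32) = 1 + max(2, -1) = 3
  height(39) = 1 + max(-1, -1) = 0
  height(44) = 1 + max(-1, -1) = 0
  height(42) = 1 + max(0, 0) = 1
  height(34) = 1 + max(3, 1) = 4
  height(3) = 1 + max(-1, 4) = 5
Height = 5


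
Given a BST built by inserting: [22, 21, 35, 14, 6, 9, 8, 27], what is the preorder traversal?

Tree insertion order: [22, 21, 35, 14, 6, 9, 8, 27]
Tree (level-order array): [22, 21, 35, 14, None, 27, None, 6, None, None, None, None, 9, 8]
Preorder traversal: [22, 21, 14, 6, 9, 8, 35, 27]


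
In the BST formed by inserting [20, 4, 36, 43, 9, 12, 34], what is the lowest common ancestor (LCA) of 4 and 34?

Tree insertion order: [20, 4, 36, 43, 9, 12, 34]
Tree (level-order array): [20, 4, 36, None, 9, 34, 43, None, 12]
In a BST, the LCA of p=4, q=34 is the first node v on the
root-to-leaf path with p <= v <= q (go left if both < v, right if both > v).
Walk from root:
  at 20: 4 <= 20 <= 34, this is the LCA
LCA = 20


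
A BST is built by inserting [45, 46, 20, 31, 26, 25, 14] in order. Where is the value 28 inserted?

Starting tree (level order): [45, 20, 46, 14, 31, None, None, None, None, 26, None, 25]
Insertion path: 45 -> 20 -> 31 -> 26
Result: insert 28 as right child of 26
Final tree (level order): [45, 20, 46, 14, 31, None, None, None, None, 26, None, 25, 28]


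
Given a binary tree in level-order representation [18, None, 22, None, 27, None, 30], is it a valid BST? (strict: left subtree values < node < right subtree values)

Level-order array: [18, None, 22, None, 27, None, 30]
Validate using subtree bounds (lo, hi): at each node, require lo < value < hi,
then recurse left with hi=value and right with lo=value.
Preorder trace (stopping at first violation):
  at node 18 with bounds (-inf, +inf): OK
  at node 22 with bounds (18, +inf): OK
  at node 27 with bounds (22, +inf): OK
  at node 30 with bounds (27, +inf): OK
No violation found at any node.
Result: Valid BST


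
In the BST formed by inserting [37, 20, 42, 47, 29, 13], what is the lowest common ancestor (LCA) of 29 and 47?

Tree insertion order: [37, 20, 42, 47, 29, 13]
Tree (level-order array): [37, 20, 42, 13, 29, None, 47]
In a BST, the LCA of p=29, q=47 is the first node v on the
root-to-leaf path with p <= v <= q (go left if both < v, right if both > v).
Walk from root:
  at 37: 29 <= 37 <= 47, this is the LCA
LCA = 37


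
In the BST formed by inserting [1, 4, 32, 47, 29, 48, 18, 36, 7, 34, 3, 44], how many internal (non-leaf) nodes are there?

Tree built from: [1, 4, 32, 47, 29, 48, 18, 36, 7, 34, 3, 44]
Tree (level-order array): [1, None, 4, 3, 32, None, None, 29, 47, 18, None, 36, 48, 7, None, 34, 44]
Rule: An internal node has at least one child.
Per-node child counts:
  node 1: 1 child(ren)
  node 4: 2 child(ren)
  node 3: 0 child(ren)
  node 32: 2 child(ren)
  node 29: 1 child(ren)
  node 18: 1 child(ren)
  node 7: 0 child(ren)
  node 47: 2 child(ren)
  node 36: 2 child(ren)
  node 34: 0 child(ren)
  node 44: 0 child(ren)
  node 48: 0 child(ren)
Matching nodes: [1, 4, 32, 29, 18, 47, 36]
Count of internal (non-leaf) nodes: 7


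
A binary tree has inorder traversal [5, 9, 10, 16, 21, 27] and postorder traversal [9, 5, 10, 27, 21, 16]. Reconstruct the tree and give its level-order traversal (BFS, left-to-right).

Inorder:   [5, 9, 10, 16, 21, 27]
Postorder: [9, 5, 10, 27, 21, 16]
Algorithm: postorder visits root last, so walk postorder right-to-left;
each value is the root of the current inorder slice — split it at that
value, recurse on the right subtree first, then the left.
Recursive splits:
  root=16; inorder splits into left=[5, 9, 10], right=[21, 27]
  root=21; inorder splits into left=[], right=[27]
  root=27; inorder splits into left=[], right=[]
  root=10; inorder splits into left=[5, 9], right=[]
  root=5; inorder splits into left=[], right=[9]
  root=9; inorder splits into left=[], right=[]
Reconstructed level-order: [16, 10, 21, 5, 27, 9]


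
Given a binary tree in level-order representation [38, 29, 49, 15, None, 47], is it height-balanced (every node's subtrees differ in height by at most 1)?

Tree (level-order array): [38, 29, 49, 15, None, 47]
Definition: a tree is height-balanced if, at every node, |h(left) - h(right)| <= 1 (empty subtree has height -1).
Bottom-up per-node check:
  node 15: h_left=-1, h_right=-1, diff=0 [OK], height=0
  node 29: h_left=0, h_right=-1, diff=1 [OK], height=1
  node 47: h_left=-1, h_right=-1, diff=0 [OK], height=0
  node 49: h_left=0, h_right=-1, diff=1 [OK], height=1
  node 38: h_left=1, h_right=1, diff=0 [OK], height=2
All nodes satisfy the balance condition.
Result: Balanced


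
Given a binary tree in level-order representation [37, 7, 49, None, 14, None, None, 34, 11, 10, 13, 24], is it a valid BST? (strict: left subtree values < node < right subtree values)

Level-order array: [37, 7, 49, None, 14, None, None, 34, 11, 10, 13, 24]
Validate using subtree bounds (lo, hi): at each node, require lo < value < hi,
then recurse left with hi=value and right with lo=value.
Preorder trace (stopping at first violation):
  at node 37 with bounds (-inf, +inf): OK
  at node 7 with bounds (-inf, 37): OK
  at node 14 with bounds (7, 37): OK
  at node 34 with bounds (7, 14): VIOLATION
Node 34 violates its bound: not (7 < 34 < 14).
Result: Not a valid BST


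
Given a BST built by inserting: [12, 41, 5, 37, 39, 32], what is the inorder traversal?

Tree insertion order: [12, 41, 5, 37, 39, 32]
Tree (level-order array): [12, 5, 41, None, None, 37, None, 32, 39]
Inorder traversal: [5, 12, 32, 37, 39, 41]


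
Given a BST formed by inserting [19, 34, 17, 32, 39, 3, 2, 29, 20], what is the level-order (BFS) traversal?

Tree insertion order: [19, 34, 17, 32, 39, 3, 2, 29, 20]
Tree (level-order array): [19, 17, 34, 3, None, 32, 39, 2, None, 29, None, None, None, None, None, 20]
BFS from the root, enqueuing left then right child of each popped node:
  queue [19] -> pop 19, enqueue [17, 34], visited so far: [19]
  queue [17, 34] -> pop 17, enqueue [3], visited so far: [19, 17]
  queue [34, 3] -> pop 34, enqueue [32, 39], visited so far: [19, 17, 34]
  queue [3, 32, 39] -> pop 3, enqueue [2], visited so far: [19, 17, 34, 3]
  queue [32, 39, 2] -> pop 32, enqueue [29], visited so far: [19, 17, 34, 3, 32]
  queue [39, 2, 29] -> pop 39, enqueue [none], visited so far: [19, 17, 34, 3, 32, 39]
  queue [2, 29] -> pop 2, enqueue [none], visited so far: [19, 17, 34, 3, 32, 39, 2]
  queue [29] -> pop 29, enqueue [20], visited so far: [19, 17, 34, 3, 32, 39, 2, 29]
  queue [20] -> pop 20, enqueue [none], visited so far: [19, 17, 34, 3, 32, 39, 2, 29, 20]
Result: [19, 17, 34, 3, 32, 39, 2, 29, 20]


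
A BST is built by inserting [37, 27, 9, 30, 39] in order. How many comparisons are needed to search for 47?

Search path for 47: 37 -> 39
Found: False
Comparisons: 2
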